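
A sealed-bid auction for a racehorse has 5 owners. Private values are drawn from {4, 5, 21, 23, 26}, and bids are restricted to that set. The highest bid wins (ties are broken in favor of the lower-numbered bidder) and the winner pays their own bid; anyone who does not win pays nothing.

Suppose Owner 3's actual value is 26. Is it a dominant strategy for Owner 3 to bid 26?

No

Consider the case where Owner 1 bids 4, Owner 2 bids 4, Owner 4 bids 4 and Owner 5 bids 4.
Truthful bid 26: wins, pays 26, utility 26 - 26 = 0.
Bid 5 instead: wins, pays 5, utility 26 - 5 = 21.
Since 21 > 0, bidding 5 is strictly better here, so truthful bidding is not dominant.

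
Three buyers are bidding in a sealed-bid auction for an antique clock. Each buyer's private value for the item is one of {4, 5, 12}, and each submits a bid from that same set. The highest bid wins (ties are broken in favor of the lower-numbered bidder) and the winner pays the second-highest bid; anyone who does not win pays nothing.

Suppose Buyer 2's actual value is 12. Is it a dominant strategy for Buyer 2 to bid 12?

Check each profile of the others' bids and compare truth against every alternative bid.
Others bid (5, 4): truth gives 7, best alternative gives 0.
Others bid (5, 5): truth gives 7, best alternative gives 0.
Others bid (4, 4): truth gives 8, best alternative gives 8.
Others bid (4, 5): truth gives 7, best alternative gives 7.
Others bid (4, 12): truth gives 0, best alternative gives 0.
Others bid (5, 12): truth gives 0, best alternative gives 0.
(Remaining 3 profiles checked similarly; truth is weakly best in each.)
In every case the truthful bid is at least as good as any alternative, so it is a dominant strategy.

Yes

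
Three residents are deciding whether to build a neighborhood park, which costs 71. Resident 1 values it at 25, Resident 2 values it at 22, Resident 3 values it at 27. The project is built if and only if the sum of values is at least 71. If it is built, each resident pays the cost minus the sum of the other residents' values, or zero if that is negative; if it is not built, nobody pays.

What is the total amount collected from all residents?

65

Total value 74 ≥ cost 71, so it is built.
Resident 1: others sum to 49; max(0, 71 - 49) = 22.
Resident 2: others sum to 52; max(0, 71 - 52) = 19.
Resident 3: others sum to 47; max(0, 71 - 47) = 24.
Total collected = 22 + 19 + 24 = 65.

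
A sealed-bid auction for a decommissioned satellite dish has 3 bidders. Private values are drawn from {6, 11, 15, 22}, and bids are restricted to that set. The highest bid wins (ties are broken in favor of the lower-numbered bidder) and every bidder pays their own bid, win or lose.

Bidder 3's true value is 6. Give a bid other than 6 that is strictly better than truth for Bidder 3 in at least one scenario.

11

Suppose Bidder 1 bids 6 and Bidder 2 bids 6.
Bid 6: loses but pays 6, utility -6.
Bid 11: wins, pays 11, utility 6 - 11 = -5.
So bidding 11 beats truth here (-5 > -6).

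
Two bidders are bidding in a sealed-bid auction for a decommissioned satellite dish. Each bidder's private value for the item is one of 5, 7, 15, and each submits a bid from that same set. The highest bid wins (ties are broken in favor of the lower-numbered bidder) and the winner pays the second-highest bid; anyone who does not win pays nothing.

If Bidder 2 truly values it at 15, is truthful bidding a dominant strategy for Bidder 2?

Yes

Check each profile of the others' bids and compare truth against every alternative bid.
Others bid (7): truth gives 8, best alternative gives 0.
Others bid (5): truth gives 10, best alternative gives 10.
Others bid (15): truth gives 0, best alternative gives 0.
In every case the truthful bid is at least as good as any alternative, so it is a dominant strategy.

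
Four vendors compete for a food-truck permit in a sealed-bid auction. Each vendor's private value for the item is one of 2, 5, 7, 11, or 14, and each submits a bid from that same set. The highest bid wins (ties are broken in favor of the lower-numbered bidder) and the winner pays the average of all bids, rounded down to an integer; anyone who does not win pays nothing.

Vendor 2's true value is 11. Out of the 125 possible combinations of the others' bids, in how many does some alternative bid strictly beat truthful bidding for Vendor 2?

55

Others bid (2, 2, 2): truth gives 7; bid 5 gives 9 > 7. Violating.
Others bid (2, 2, 5): truth gives 6; bid 5 gives 8 > 6. Violating.
Others bid (2, 2, 7): truth gives 6; bid 7 gives 7 > 6. Violating.
Others bid (2, 2, 14): truth gives 0; bid 14 gives 3 > 0. Violating.
Others bid (2, 2, 11): truth gives 5; no alternative beats it.
Others bid (2, 5, 11): truth gives 4; no alternative beats it.
(Checking all 125 profiles: 55 have a profitable deviation, 70 do not.)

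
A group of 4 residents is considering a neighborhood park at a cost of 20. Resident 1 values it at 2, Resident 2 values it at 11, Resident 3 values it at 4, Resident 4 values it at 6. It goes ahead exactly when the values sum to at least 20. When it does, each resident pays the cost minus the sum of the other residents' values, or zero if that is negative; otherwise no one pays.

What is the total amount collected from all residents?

12

Total value 23 ≥ cost 20, so it is built.
Resident 1: others sum to 21; max(0, 20 - 21) = 0.
Resident 2: others sum to 12; max(0, 20 - 12) = 8.
Resident 3: others sum to 19; max(0, 20 - 19) = 1.
Resident 4: others sum to 17; max(0, 20 - 17) = 3.
Total collected = 0 + 8 + 1 + 3 = 12.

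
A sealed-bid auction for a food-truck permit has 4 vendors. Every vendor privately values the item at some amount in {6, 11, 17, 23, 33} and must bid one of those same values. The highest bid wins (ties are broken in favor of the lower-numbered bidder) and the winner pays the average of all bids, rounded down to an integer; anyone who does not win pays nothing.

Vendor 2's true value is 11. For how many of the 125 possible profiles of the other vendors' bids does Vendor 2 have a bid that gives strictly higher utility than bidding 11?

Others bid (11, 6, 6): truth gives 0; bid 17 gives 1 > 0. Violating.
Others bid (6, 6, 6): truth gives 4; no alternative beats it.
Others bid (6, 6, 11): truth gives 3; no alternative beats it.
(Checking all 125 profiles: 1 has a profitable deviation, 124 do not.)

1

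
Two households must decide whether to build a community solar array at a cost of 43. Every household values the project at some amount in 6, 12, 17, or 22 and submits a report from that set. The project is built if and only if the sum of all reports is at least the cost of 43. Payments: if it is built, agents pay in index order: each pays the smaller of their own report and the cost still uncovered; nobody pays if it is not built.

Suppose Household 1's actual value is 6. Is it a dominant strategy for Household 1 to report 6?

Check each profile of the others' reports and compare truth against every alternative report.
Others report (6): truth gives 0, best alternative gives 0.
Others report (12): truth gives 0, best alternative gives 0.
Others report (17): truth gives 0, best alternative gives 0.
Others report (22): truth gives 0, best alternative gives 0.
In every case the truthful report is at least as good as any alternative, so it is a dominant strategy.

Yes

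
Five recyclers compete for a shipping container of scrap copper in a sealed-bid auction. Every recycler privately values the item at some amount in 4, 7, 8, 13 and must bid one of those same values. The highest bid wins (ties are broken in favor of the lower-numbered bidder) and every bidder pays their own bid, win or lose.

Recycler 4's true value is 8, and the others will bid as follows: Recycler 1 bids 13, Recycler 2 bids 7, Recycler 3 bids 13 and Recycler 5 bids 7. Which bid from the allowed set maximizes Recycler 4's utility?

Bid 4: loses but pays 4, utility -4.
Bid 7: loses but pays 7, utility -7.
Bid 8: loses but pays 8, utility -8.
Bid 13: loses but pays 13, utility -13.
The best choice is 4 with utility -4.

4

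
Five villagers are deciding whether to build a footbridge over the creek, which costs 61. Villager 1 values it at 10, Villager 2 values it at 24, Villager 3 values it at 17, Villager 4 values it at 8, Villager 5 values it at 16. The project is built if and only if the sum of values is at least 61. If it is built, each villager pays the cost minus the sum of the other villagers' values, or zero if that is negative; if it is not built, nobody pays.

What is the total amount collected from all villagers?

Total value 75 ≥ cost 61, so it is built.
Villager 1: others sum to 65; max(0, 61 - 65) = 0.
Villager 2: others sum to 51; max(0, 61 - 51) = 10.
Villager 3: others sum to 58; max(0, 61 - 58) = 3.
Villager 4: others sum to 67; max(0, 61 - 67) = 0.
Villager 5: others sum to 59; max(0, 61 - 59) = 2.
Total collected = 0 + 10 + 3 + 0 + 2 = 15.

15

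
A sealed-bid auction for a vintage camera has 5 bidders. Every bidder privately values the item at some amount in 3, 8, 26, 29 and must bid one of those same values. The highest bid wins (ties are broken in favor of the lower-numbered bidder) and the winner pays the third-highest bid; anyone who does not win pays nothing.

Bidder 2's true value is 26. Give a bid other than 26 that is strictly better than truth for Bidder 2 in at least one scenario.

29

Suppose Bidder 1 bids 3, Bidder 3 bids 3, Bidder 4 bids 3 and Bidder 5 bids 29.
Bid 26: loses, pays 0, utility 0.
Bid 29: wins, pays 3, utility 26 - 3 = 23.
So bidding 29 beats truth here (23 > 0).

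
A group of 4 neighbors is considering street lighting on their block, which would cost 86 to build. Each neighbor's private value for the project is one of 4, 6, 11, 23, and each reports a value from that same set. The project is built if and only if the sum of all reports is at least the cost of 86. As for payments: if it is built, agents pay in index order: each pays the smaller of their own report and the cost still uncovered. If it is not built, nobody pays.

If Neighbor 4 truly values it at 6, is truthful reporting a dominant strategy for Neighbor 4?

Check each profile of the others' reports and compare truth against every alternative report.
Others report (4, 4, 4): truth gives 0, best alternative gives 0.
Others report (4, 4, 6): truth gives 0, best alternative gives 0.
Others report (4, 4, 11): truth gives 0, best alternative gives 0.
Others report (4, 4, 23): truth gives 0, best alternative gives 0.
Others report (4, 6, 4): truth gives 0, best alternative gives 0.
Others report (4, 6, 6): truth gives 0, best alternative gives 0.
(Remaining 58 profiles checked similarly; truth is weakly best in each.)
In every case the truthful report is at least as good as any alternative, so it is a dominant strategy.

Yes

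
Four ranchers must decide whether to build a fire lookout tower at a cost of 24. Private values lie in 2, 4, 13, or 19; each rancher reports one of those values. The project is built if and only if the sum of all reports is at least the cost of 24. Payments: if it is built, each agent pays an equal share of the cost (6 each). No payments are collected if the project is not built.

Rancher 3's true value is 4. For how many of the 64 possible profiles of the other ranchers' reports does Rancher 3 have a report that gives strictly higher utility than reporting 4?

Others report (4, 4, 13): truth gives -2; report 2 gives 0 > -2. Violating.
Others report (4, 13, 4): truth gives -2; report 2 gives 0 > -2. Violating.
Others report (13, 4, 4): truth gives -2; report 2 gives 0 > -2. Violating.
Others report (2, 2, 2): truth gives 0; no alternative beats it.
Others report (2, 2, 4): truth gives 0; no alternative beats it.
(Checking all 64 profiles: 3 have a profitable deviation, 61 do not.)

3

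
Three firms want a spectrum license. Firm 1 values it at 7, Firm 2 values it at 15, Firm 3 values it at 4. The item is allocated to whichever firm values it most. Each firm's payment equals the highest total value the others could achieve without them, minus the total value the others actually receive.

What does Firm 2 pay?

7

Firm 2 has the highest value and receives the item.
Without Firm 2, the item would go to the next-highest value, 7, so the others could achieve 7.
With Firm 2 present and winning, the others receive nothing, so their total is 0.
Payment = 7 - 0 = 7.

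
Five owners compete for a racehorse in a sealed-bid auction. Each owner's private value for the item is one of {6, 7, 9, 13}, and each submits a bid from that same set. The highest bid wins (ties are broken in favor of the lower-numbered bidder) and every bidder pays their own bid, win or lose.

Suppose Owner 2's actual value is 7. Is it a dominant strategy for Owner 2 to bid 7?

No

Consider the case where Owner 1 bids 6, Owner 3 bids 6, Owner 4 bids 6 and Owner 5 bids 9.
Truthful bid 7: loses but pays 7, utility -7.
Bid 6 instead: loses but pays 6, utility -6.
Since -6 > -7, bidding 6 is strictly better here, so truthful bidding is not dominant.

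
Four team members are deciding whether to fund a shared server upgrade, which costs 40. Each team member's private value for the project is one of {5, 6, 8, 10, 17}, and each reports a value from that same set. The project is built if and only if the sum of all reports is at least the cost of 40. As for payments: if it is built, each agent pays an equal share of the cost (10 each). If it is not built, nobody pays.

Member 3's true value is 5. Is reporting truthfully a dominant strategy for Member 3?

Check each profile of the others' reports and compare truth against every alternative report.
Others report (5, 17, 17): truth gives -5, best alternative gives -5.
Others report (6, 17, 17): truth gives -5, best alternative gives -5.
Others report (8, 10, 17): truth gives -5, best alternative gives -5.
Others report (8, 17, 10): truth gives -5, best alternative gives -5.
Others report (8, 17, 17): truth gives -5, best alternative gives -5.
Others report (10, 8, 17): truth gives -5, best alternative gives -5.
(Remaining 119 profiles checked similarly; truth is weakly best in each.)
In every case the truthful report is at least as good as any alternative, so it is a dominant strategy.

Yes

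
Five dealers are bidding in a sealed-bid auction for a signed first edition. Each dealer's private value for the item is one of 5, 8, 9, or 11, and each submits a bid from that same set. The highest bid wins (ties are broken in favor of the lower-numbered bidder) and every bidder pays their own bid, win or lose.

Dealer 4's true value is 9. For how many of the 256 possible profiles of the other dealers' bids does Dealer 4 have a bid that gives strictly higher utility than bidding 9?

234

Others bid (5, 5, 5, 5): truth gives 0; bid 8 gives 1 > 0. Violating.
Others bid (5, 5, 5, 8): truth gives 0; bid 8 gives 1 > 0. Violating.
Others bid (5, 5, 5, 11): truth gives -9; bid 11 gives -2 > -9. Violating.
Others bid (5, 5, 8, 11): truth gives -9; bid 11 gives -2 > -9. Violating.
Others bid (5, 5, 5, 9): truth gives 0; no alternative beats it.
Others bid (5, 5, 8, 5): truth gives 0; no alternative beats it.
(Checking all 256 profiles: 234 have a profitable deviation, 22 do not.)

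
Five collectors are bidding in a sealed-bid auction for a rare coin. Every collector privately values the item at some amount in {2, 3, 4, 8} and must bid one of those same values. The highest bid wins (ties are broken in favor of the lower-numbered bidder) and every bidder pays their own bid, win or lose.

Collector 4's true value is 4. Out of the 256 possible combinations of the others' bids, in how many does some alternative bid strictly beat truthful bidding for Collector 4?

Others bid (2, 2, 2, 2): truth gives 0; bid 3 gives 1 > 0. Violating.
Others bid (2, 2, 2, 3): truth gives 0; bid 3 gives 1 > 0. Violating.
Others bid (2, 2, 2, 8): truth gives -4; bid 2 gives -2 > -4. Violating.
Others bid (2, 2, 3, 8): truth gives -4; bid 2 gives -2 > -4. Violating.
Others bid (2, 2, 2, 4): truth gives 0; no alternative beats it.
Others bid (2, 2, 3, 2): truth gives 0; no alternative beats it.
(Checking all 256 profiles: 234 have a profitable deviation, 22 do not.)

234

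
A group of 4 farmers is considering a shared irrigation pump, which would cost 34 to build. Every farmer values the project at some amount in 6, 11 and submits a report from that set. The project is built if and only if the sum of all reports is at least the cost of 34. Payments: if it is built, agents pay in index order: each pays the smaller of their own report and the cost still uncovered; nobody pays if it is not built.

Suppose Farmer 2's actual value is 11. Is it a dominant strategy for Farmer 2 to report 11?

Consider the case where Farmer 1 reports 6, Farmer 3 reports 11 and Farmer 4 reports 11.
Truthful report 11: project built, pays 11, utility 11 - 11 = 0.
Report 6 instead: project built, pays 6, utility 11 - 6 = 5.
Since 5 > 0, reporting 6 is strictly better here, so truthful reporting is not dominant.

No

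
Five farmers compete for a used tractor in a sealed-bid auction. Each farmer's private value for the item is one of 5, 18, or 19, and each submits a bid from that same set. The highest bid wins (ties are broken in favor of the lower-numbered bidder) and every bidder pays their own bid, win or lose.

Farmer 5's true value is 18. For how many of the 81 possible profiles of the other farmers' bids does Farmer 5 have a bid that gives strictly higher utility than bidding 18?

80

Others bid (5, 5, 5, 18): truth gives -18; bid 19 gives -1 > -18. Violating.
Others bid (5, 5, 5, 19): truth gives -18; bid 5 gives -5 > -18. Violating.
Others bid (5, 5, 18, 5): truth gives -18; bid 19 gives -1 > -18. Violating.
Others bid (5, 5, 18, 18): truth gives -18; bid 19 gives -1 > -18. Violating.
Others bid (5, 5, 5, 5): truth gives 0; no alternative beats it.
(Checking all 81 profiles: 80 have a profitable deviation, 1 does not.)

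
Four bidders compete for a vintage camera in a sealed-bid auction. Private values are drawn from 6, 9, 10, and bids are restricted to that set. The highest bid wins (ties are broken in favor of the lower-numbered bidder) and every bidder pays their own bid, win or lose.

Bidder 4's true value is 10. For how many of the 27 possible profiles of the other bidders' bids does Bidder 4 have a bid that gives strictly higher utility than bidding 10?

Others bid (6, 6, 6): truth gives 0; bid 9 gives 1 > 0. Violating.
Others bid (6, 6, 10): truth gives -10; bid 6 gives -6 > -10. Violating.
Others bid (6, 9, 10): truth gives -10; bid 6 gives -6 > -10. Violating.
Others bid (6, 10, 6): truth gives -10; bid 6 gives -6 > -10. Violating.
Others bid (6, 6, 9): truth gives 0; no alternative beats it.
Others bid (6, 9, 6): truth gives 0; no alternative beats it.
(Checking all 27 profiles: 20 have a profitable deviation, 7 do not.)

20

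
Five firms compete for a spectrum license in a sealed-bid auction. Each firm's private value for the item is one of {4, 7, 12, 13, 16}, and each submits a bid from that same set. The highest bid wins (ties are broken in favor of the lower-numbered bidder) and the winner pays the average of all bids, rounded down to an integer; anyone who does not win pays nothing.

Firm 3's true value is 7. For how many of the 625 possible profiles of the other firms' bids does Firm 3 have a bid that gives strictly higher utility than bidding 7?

Others bid (4, 7, 4, 4): truth gives 0; bid 12 gives 1 > 0. Violating.
Others bid (4, 7, 4, 7): truth gives 0; bid 12 gives 1 > 0. Violating.
Others bid (4, 7, 7, 4): truth gives 0; bid 12 gives 1 > 0. Violating.
Others bid (7, 4, 4, 4): truth gives 0; bid 12 gives 1 > 0. Violating.
Others bid (4, 4, 4, 4): truth gives 3; no alternative beats it.
Others bid (4, 4, 4, 7): truth gives 2; no alternative beats it.
(Checking all 625 profiles: 7 have a profitable deviation, 618 do not.)

7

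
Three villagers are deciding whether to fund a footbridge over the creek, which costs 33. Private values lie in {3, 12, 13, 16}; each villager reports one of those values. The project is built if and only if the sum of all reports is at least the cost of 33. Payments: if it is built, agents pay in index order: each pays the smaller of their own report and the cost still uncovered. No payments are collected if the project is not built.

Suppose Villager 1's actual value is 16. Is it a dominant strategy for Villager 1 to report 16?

Consider the case where Villager 2 reports 12 and Villager 3 reports 12.
Truthful report 16: project built, pays 16, utility 16 - 16 = 0.
Report 12 instead: project built, pays 12, utility 16 - 12 = 4.
Since 4 > 0, reporting 12 is strictly better here, so truthful reporting is not dominant.

No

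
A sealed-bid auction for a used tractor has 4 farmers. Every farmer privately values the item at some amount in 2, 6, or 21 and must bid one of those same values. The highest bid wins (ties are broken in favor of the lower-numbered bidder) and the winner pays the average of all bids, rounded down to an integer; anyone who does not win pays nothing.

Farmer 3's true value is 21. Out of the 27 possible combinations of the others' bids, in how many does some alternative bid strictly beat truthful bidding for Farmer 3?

2

Others bid (2, 2, 2): truth gives 15; bid 6 gives 18 > 15. Violating.
Others bid (2, 2, 6): truth gives 14; bid 6 gives 17 > 14. Violating.
Others bid (2, 2, 21): truth gives 10; no alternative beats it.
Others bid (2, 6, 2): truth gives 14; no alternative beats it.
(Checking all 27 profiles: 2 have a profitable deviation, 25 do not.)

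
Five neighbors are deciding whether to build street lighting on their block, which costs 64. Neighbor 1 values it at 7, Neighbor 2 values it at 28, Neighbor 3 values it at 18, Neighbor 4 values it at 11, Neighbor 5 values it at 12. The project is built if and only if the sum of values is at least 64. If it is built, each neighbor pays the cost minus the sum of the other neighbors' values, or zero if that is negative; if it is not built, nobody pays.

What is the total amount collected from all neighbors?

22

Total value 76 ≥ cost 64, so it is built.
Neighbor 1: others sum to 69; max(0, 64 - 69) = 0.
Neighbor 2: others sum to 48; max(0, 64 - 48) = 16.
Neighbor 3: others sum to 58; max(0, 64 - 58) = 6.
Neighbor 4: others sum to 65; max(0, 64 - 65) = 0.
Neighbor 5: others sum to 64; max(0, 64 - 64) = 0.
Total collected = 0 + 16 + 6 + 0 + 0 = 22.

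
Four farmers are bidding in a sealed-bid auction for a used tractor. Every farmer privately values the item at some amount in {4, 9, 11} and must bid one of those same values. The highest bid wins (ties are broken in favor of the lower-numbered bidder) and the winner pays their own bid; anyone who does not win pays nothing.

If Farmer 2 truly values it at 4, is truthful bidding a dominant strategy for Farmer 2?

Check each profile of the others' bids and compare truth against every alternative bid.
Others bid (4, 4, 4): truth gives 0, best alternative gives -5.
Others bid (4, 4, 9): truth gives 0, best alternative gives -5.
Others bid (4, 9, 4): truth gives 0, best alternative gives -5.
Others bid (4, 9, 9): truth gives 0, best alternative gives -5.
Others bid (4, 4, 11): truth gives 0, best alternative gives 0.
Others bid (4, 9, 11): truth gives 0, best alternative gives 0.
(Remaining 21 profiles checked similarly; truth is weakly best in each.)
In every case the truthful bid is at least as good as any alternative, so it is a dominant strategy.

Yes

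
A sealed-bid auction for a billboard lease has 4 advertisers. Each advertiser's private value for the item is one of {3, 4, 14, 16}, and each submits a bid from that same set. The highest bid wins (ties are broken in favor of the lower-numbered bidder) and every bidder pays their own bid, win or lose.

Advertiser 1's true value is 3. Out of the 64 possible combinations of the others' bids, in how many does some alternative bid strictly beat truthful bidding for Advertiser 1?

7

Others bid (3, 3, 4): truth gives -3; bid 4 gives -1 > -3. Violating.
Others bid (3, 4, 3): truth gives -3; bid 4 gives -1 > -3. Violating.
Others bid (3, 4, 4): truth gives -3; bid 4 gives -1 > -3. Violating.
Others bid (4, 3, 3): truth gives -3; bid 4 gives -1 > -3. Violating.
Others bid (3, 3, 3): truth gives 0; no alternative beats it.
Others bid (3, 3, 14): truth gives -3; no alternative beats it.
(Checking all 64 profiles: 7 have a profitable deviation, 57 do not.)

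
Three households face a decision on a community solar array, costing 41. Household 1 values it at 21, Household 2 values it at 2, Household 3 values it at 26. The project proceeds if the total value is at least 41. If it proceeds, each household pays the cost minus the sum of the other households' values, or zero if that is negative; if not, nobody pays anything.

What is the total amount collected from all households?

Total value 49 ≥ cost 41, so it is built.
Household 1: others sum to 28; max(0, 41 - 28) = 13.
Household 2: others sum to 47; max(0, 41 - 47) = 0.
Household 3: others sum to 23; max(0, 41 - 23) = 18.
Total collected = 13 + 0 + 18 = 31.

31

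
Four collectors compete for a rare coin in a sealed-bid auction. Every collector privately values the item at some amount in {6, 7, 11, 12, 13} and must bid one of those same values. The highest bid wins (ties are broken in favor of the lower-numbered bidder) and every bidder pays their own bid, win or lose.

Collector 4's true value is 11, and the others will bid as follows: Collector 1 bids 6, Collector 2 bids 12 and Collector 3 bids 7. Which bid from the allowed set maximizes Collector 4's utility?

Bid 6: loses but pays 6, utility -6.
Bid 7: loses but pays 7, utility -7.
Bid 11: loses but pays 11, utility -11.
Bid 12: loses but pays 12, utility -12.
Bid 13: wins, pays 13, utility 11 - 13 = -2.
The best choice is 13 with utility -2.

13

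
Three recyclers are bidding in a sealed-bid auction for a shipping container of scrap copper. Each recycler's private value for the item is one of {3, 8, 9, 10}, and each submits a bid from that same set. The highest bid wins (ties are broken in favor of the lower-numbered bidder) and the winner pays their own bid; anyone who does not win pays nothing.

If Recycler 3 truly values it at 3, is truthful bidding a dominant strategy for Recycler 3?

Yes

Check each profile of the others' bids and compare truth against every alternative bid.
Others bid (3, 3): truth gives 0, best alternative gives -5.
Others bid (3, 8): truth gives 0, best alternative gives 0.
Others bid (3, 9): truth gives 0, best alternative gives 0.
Others bid (3, 10): truth gives 0, best alternative gives 0.
Others bid (8, 3): truth gives 0, best alternative gives 0.
Others bid (8, 8): truth gives 0, best alternative gives 0.
(Remaining 10 profiles checked similarly; truth is weakly best in each.)
In every case the truthful bid is at least as good as any alternative, so it is a dominant strategy.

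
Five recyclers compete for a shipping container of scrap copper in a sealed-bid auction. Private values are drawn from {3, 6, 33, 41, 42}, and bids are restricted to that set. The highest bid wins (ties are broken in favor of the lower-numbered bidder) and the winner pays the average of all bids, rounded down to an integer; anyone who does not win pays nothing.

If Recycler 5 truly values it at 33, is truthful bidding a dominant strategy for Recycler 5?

No

Consider the case where Recycler 1 bids 3, Recycler 2 bids 3, Recycler 3 bids 3 and Recycler 4 bids 3.
Truthful bid 33: wins, pays 9, utility 33 - 9 = 24.
Bid 6 instead: wins, pays 3, utility 33 - 3 = 30.
Since 30 > 24, bidding 6 is strictly better here, so truthful bidding is not dominant.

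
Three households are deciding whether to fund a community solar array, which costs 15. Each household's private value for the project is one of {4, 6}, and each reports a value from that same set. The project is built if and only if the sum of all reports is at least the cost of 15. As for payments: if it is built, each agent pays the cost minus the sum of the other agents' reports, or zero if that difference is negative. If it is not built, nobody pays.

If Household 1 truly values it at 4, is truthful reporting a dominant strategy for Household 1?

Yes

Check each profile of the others' reports and compare truth against every alternative report.
Others report (4, 6): truth gives 0, best alternative gives -1.
Others report (6, 4): truth gives 0, best alternative gives -1.
Others report (6, 6): truth gives 1, best alternative gives 1.
Others report (4, 4): truth gives 0, best alternative gives 0.
In every case the truthful report is at least as good as any alternative, so it is a dominant strategy.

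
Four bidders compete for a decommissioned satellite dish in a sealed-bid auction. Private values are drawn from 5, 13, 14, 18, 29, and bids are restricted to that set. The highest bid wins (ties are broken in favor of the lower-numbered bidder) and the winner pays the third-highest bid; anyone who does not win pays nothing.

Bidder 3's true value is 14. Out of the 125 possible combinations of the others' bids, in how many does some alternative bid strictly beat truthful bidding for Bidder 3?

Others bid (5, 5, 18): truth gives 0; bid 18 gives 9 > 0. Violating.
Others bid (5, 5, 29): truth gives 0; bid 29 gives 9 > 0. Violating.
Others bid (5, 13, 18): truth gives 0; bid 18 gives 1 > 0. Violating.
Others bid (5, 13, 29): truth gives 0; bid 29 gives 1 > 0. Violating.
Others bid (5, 5, 5): truth gives 9; no alternative beats it.
Others bid (5, 5, 13): truth gives 9; no alternative beats it.
(Checking all 125 profiles: 24 have a profitable deviation, 101 do not.)

24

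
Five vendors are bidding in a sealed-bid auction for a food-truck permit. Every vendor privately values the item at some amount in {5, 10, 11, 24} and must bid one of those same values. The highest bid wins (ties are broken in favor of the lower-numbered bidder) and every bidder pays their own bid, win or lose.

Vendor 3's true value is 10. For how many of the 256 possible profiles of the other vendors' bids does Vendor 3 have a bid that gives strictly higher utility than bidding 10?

Others bid (5, 5, 5, 11): truth gives -10; bid 11 gives -1 > -10. Violating.
Others bid (5, 5, 5, 24): truth gives -10; bid 5 gives -5 > -10. Violating.
Others bid (5, 5, 10, 11): truth gives -10; bid 11 gives -1 > -10. Violating.
Others bid (5, 5, 10, 24): truth gives -10; bid 5 gives -5 > -10. Violating.
Others bid (5, 5, 5, 5): truth gives 0; no alternative beats it.
Others bid (5, 5, 5, 10): truth gives 0; no alternative beats it.
(Checking all 256 profiles: 252 have a profitable deviation, 4 do not.)

252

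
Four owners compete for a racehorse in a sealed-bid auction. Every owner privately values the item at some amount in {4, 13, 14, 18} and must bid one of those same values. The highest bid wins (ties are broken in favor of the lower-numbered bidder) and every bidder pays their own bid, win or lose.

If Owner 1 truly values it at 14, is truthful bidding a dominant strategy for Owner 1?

Consider the case where Owner 2 bids 4, Owner 3 bids 4 and Owner 4 bids 4.
Truthful bid 14: wins, pays 14, utility 14 - 14 = 0.
Bid 4 instead: wins, pays 4, utility 14 - 4 = 10.
Since 10 > 0, bidding 4 is strictly better here, so truthful bidding is not dominant.

No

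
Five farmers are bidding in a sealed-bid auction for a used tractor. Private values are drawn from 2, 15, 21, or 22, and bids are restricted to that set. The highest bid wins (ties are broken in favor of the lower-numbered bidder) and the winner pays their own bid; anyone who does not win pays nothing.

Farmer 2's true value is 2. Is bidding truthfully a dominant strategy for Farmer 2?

Yes

Check each profile of the others' bids and compare truth against every alternative bid.
Others bid (2, 2, 2, 2): truth gives 0, best alternative gives -13.
Others bid (2, 2, 2, 15): truth gives 0, best alternative gives -13.
Others bid (2, 2, 15, 2): truth gives 0, best alternative gives -13.
Others bid (2, 2, 15, 15): truth gives 0, best alternative gives -13.
Others bid (2, 15, 2, 2): truth gives 0, best alternative gives -13.
Others bid (2, 15, 2, 15): truth gives 0, best alternative gives -13.
(Remaining 250 profiles checked similarly; truth is weakly best in each.)
In every case the truthful bid is at least as good as any alternative, so it is a dominant strategy.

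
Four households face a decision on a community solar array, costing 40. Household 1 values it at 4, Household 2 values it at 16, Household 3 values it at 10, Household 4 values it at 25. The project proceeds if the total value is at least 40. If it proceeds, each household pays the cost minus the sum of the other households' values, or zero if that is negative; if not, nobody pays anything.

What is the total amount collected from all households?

Total value 55 ≥ cost 40, so it is built.
Household 1: others sum to 51; max(0, 40 - 51) = 0.
Household 2: others sum to 39; max(0, 40 - 39) = 1.
Household 3: others sum to 45; max(0, 40 - 45) = 0.
Household 4: others sum to 30; max(0, 40 - 30) = 10.
Total collected = 0 + 1 + 0 + 10 = 11.

11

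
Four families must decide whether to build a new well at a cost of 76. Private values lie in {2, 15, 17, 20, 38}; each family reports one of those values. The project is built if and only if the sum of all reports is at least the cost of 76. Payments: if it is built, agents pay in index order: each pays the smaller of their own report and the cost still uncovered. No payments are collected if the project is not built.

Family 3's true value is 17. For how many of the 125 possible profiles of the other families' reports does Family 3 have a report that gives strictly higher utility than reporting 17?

Others report (2, 38, 38): truth gives 0; report 2 gives 15 > 0. Violating.
Others report (15, 15, 38): truth gives 0; report 15 gives 2 > 0. Violating.
Others report (15, 17, 38): truth gives 0; report 15 gives 2 > 0. Violating.
Others report (15, 20, 38): truth gives 0; report 15 gives 2 > 0. Violating.
Others report (2, 2, 2): truth gives 0; no alternative beats it.
Others report (2, 2, 15): truth gives 0; no alternative beats it.
(Checking all 125 profiles: 35 have a profitable deviation, 90 do not.)

35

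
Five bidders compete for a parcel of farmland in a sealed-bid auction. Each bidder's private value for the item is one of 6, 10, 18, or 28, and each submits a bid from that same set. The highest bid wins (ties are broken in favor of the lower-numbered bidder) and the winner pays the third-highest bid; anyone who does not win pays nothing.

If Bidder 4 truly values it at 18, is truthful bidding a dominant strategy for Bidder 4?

Consider the case where Bidder 1 bids 6, Bidder 2 bids 6, Bidder 3 bids 6 and Bidder 5 bids 28.
Truthful bid 18: loses, pays 0, utility 0.
Bid 28 instead: wins, pays 6, utility 18 - 6 = 12.
Since 12 > 0, bidding 28 is strictly better here, so truthful bidding is not dominant.

No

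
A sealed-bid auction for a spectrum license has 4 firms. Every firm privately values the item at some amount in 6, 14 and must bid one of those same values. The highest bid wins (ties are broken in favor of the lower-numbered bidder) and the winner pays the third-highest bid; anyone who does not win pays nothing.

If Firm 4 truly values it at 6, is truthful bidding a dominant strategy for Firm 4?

Yes

Check each profile of the others' bids and compare truth against every alternative bid.
Others bid (6, 6, 6): truth gives 0, best alternative gives 0.
Others bid (6, 6, 14): truth gives 0, best alternative gives 0.
Others bid (6, 14, 6): truth gives 0, best alternative gives 0.
Others bid (6, 14, 14): truth gives 0, best alternative gives 0.
Others bid (14, 6, 6): truth gives 0, best alternative gives 0.
Others bid (14, 6, 14): truth gives 0, best alternative gives 0.
(Remaining 2 profiles checked similarly; truth is weakly best in each.)
In every case the truthful bid is at least as good as any alternative, so it is a dominant strategy.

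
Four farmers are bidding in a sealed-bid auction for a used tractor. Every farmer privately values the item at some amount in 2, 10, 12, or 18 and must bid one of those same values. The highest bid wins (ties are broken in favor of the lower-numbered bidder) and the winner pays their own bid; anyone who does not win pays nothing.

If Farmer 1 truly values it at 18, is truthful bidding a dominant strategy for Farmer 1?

No

Consider the case where Farmer 2 bids 2, Farmer 3 bids 2 and Farmer 4 bids 2.
Truthful bid 18: wins, pays 18, utility 18 - 18 = 0.
Bid 2 instead: wins, pays 2, utility 18 - 2 = 16.
Since 16 > 0, bidding 2 is strictly better here, so truthful bidding is not dominant.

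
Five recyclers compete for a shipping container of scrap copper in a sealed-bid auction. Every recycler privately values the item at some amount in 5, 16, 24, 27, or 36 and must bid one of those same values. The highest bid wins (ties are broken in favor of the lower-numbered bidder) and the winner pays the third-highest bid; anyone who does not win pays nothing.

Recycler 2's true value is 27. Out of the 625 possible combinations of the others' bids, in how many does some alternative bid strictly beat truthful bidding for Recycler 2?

Others bid (5, 5, 5, 36): truth gives 0; bid 36 gives 22 > 0. Violating.
Others bid (5, 5, 16, 36): truth gives 0; bid 36 gives 11 > 0. Violating.
Others bid (5, 5, 24, 36): truth gives 0; bid 36 gives 3 > 0. Violating.
Others bid (5, 5, 36, 5): truth gives 0; bid 36 gives 22 > 0. Violating.
Others bid (5, 5, 5, 5): truth gives 22; no alternative beats it.
Others bid (5, 5, 5, 16): truth gives 22; no alternative beats it.
(Checking all 625 profiles: 108 have a profitable deviation, 517 do not.)

108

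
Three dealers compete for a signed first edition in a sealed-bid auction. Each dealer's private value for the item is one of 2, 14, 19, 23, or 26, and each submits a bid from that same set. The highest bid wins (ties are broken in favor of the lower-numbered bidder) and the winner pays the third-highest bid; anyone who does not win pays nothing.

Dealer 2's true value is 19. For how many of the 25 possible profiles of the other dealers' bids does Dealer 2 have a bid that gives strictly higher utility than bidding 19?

Others bid (2, 23): truth gives 0; bid 23 gives 17 > 0. Violating.
Others bid (2, 26): truth gives 0; bid 26 gives 17 > 0. Violating.
Others bid (14, 23): truth gives 0; bid 23 gives 5 > 0. Violating.
Others bid (14, 26): truth gives 0; bid 26 gives 5 > 0. Violating.
Others bid (2, 2): truth gives 17; no alternative beats it.
Others bid (2, 14): truth gives 17; no alternative beats it.
(Checking all 25 profiles: 8 have a profitable deviation, 17 do not.)

8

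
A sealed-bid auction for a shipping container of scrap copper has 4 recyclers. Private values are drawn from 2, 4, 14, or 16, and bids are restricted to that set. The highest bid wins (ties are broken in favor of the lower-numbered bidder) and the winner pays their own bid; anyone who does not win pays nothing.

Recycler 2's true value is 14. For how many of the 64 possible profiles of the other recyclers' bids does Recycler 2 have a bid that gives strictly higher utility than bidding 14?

4

Others bid (2, 2, 2): truth gives 0; bid 4 gives 10 > 0. Violating.
Others bid (2, 2, 4): truth gives 0; bid 4 gives 10 > 0. Violating.
Others bid (2, 4, 2): truth gives 0; bid 4 gives 10 > 0. Violating.
Others bid (2, 4, 4): truth gives 0; bid 4 gives 10 > 0. Violating.
Others bid (2, 2, 14): truth gives 0; no alternative beats it.
Others bid (2, 2, 16): truth gives 0; no alternative beats it.
(Checking all 64 profiles: 4 have a profitable deviation, 60 do not.)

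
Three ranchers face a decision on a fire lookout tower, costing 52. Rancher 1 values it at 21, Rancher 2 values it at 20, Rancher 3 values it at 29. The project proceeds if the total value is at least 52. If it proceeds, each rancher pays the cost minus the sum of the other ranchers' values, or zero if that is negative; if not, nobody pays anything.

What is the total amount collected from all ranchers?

Total value 70 ≥ cost 52, so it is built.
Rancher 1: others sum to 49; max(0, 52 - 49) = 3.
Rancher 2: others sum to 50; max(0, 52 - 50) = 2.
Rancher 3: others sum to 41; max(0, 52 - 41) = 11.
Total collected = 3 + 2 + 11 = 16.

16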